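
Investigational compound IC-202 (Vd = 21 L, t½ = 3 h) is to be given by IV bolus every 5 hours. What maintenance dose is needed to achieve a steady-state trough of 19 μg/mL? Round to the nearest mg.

τ/t½ = 5/3 ≈ 1.6667, so f = (1/2)^(5/3) ≈ 0.314980.
Cmin,ss = (D/Vd)·f/(1−f), so D = Cmin,ss·Vd·(1−f)/f.
D = 19 × 21 × (1−f)/f ≈ 19 × 21 × 2.17480 ≈ 867.75 mg.

868 mg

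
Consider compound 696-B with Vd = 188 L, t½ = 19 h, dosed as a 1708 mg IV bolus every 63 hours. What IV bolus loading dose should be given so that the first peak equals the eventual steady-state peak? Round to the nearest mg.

1899 mg

f = (1/2)^(63/19) ≈ 0.100426; accumulation ratio R = 1/(1−f) ≈ 1.11164.
Loading dose to hit Cmax,ss on first dose: D_load = D_maint·R ≈ 1708 × 1.11164 ≈ 1898.68 mg.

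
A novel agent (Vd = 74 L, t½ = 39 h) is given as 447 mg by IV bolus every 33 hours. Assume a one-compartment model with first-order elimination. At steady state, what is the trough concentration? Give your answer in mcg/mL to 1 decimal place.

7.6 mcg/mL

k = ln2/t½ = ln2/39 ≈ 0.017773 h⁻¹; fraction remaining f = e^(−kτ) = e^(−0.017773×33) ≈ 0.5563.
At steady state, accumulation factor R = 1/(1 − e^(−kτ)) ≈ 2.2538.
Each bolus raises the concentration by D/Vd = 447/74 ≈ 6.041 mcg/mL.
Cmax,ss = C₀/(1 − f) ≈ 6.041/0.4437 ≈ 13.615 mcg/mL.
One interval later, Cmin,ss = Cmax,ss·e^(−kτ) ≈ 13.615 × 0.5563 ≈ 7.574 mcg/mL.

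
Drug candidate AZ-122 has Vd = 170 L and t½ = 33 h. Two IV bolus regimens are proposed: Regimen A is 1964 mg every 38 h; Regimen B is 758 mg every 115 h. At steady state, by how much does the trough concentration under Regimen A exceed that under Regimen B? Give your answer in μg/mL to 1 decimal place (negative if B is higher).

9.0 μg/mL

Regimen A: f = (1/2)^(38/33) ≈ 0.4502; Cmin,ss = (1964/170)·f/(1−f) ≈ 9.460 μg/mL.
Regimen B: f = (1/2)^(115/33) ≈ 0.0893; Cmin,ss = (758/170)·f/(1−f) ≈ 0.437 μg/mL.
Difference ≈ 9.460 − 0.437 ≈ 9.023 μg/mL.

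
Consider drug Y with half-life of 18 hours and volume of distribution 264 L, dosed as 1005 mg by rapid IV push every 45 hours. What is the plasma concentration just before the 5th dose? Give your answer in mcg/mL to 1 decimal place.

f = (1/2)^(τ/t½) = (1/2)^(45/18) ≈ 0.1768.
C₀ = D/Vd = 1005/264 ≈ 3.807 mcg/mL.
Before the 5th dose, 4 doses have been given. Superposition: Cmin = C₀·(f + f² + … + f^4).
≈ 3.807 × (0.1768 + 0.0313 + 0.0055 + 0.0010) ≈ 3.807 × 0.2146 ≈ 0.817 mcg/mL.

0.8 mcg/mL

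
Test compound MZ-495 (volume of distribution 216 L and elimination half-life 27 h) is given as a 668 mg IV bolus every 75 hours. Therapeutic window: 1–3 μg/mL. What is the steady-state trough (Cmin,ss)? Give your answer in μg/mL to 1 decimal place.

0.5 μg/mL

Over one 75-h interval, 75/27 ≈ 2.7778 half-lives elapse, leaving f ≈ 0.1458 of each dose.
At steady state, accumulation factor R = 1/(1 − e^(−kτ)) ≈ 1.1707.
Single-dose peak C₀ = D/Vd = 668/216 ≈ 3.093 μg/mL.
Steady-state peak Cmax,ss = C₀·R ≈ 3.093 × 1.1707 ≈ 3.621 μg/mL.
Steady-state trough Cmin,ss = Cmax,ss·f ≈ 3.621 × 0.1458 ≈ 0.528 μg/mL.
Trough 0.5 μg/mL vs MEC 1 μg/mL: subtherapeutic.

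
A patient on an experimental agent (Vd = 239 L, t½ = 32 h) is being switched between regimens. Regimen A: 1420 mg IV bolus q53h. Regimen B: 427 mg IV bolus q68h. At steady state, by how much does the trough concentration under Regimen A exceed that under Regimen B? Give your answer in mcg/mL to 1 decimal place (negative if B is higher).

Regimen A: f = (1/2)^(53/32) ≈ 0.3173; Cmin,ss = (1420/239)·f/(1−f) ≈ 2.761 mcg/mL.
Regimen B: f = (1/2)^(68/32) ≈ 0.2293; Cmin,ss = (427/239)·f/(1−f) ≈ 0.532 mcg/mL.
Difference ≈ 2.761 − 0.532 ≈ 2.229 mcg/mL.

2.2 mcg/mL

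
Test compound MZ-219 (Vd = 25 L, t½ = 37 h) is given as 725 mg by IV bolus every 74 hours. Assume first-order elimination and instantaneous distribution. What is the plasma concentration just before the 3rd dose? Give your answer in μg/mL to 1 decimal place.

9.1 μg/mL

f = (1/2)^(τ/t½) = (1/2)^(74/37) ≈ 0.2500.
C₀ = D/Vd = 725/25 ≈ 29.000 μg/mL.
Before the 3rd dose, 2 doses have been given. Superposition: Cmin = C₀·(f + f²).
≈ 29.000 × (0.2500 + 0.0625) ≈ 29.000 × 0.3125 ≈ 9.062 μg/mL.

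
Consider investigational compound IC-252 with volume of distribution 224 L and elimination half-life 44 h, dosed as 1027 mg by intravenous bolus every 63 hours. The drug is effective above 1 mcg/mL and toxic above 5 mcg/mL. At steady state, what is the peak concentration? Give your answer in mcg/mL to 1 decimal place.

7.3 mcg/mL

k = ln2/t½ = ln2/44 ≈ 0.015753 h⁻¹; fraction remaining f = e^(−kτ) = e^(−0.015753×63) ≈ 0.3707.
Accumulation ratio R = 1/(1 − f) ≈ 1/0.6293 ≈ 1.5891.
Single-dose peak C₀ = D/Vd = 1027/224 ≈ 4.585 mcg/mL.
Steady-state peak Cmax,ss = C₀·R ≈ 4.585 × 1.5891 ≈ 7.286 mcg/mL.
Peak 7.3 mcg/mL vs MTC 5 mcg/mL: exceeds toxic threshold.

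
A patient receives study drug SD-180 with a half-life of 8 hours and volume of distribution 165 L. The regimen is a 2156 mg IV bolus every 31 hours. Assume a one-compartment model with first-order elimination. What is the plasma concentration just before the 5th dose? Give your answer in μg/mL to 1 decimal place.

f = (1/2)^(τ/t½) = (1/2)^(31/8) ≈ 0.0682.
C₀ = D/Vd = 2156/165 ≈ 13.067 μg/mL.
Before the 5th dose, 4 doses have been given. Superposition: Cmin = C₀·(f + f² + … + f^4).
≈ 13.067 × (0.0682 + 0.0047 + 0.0003 + 0.0000) ≈ 13.067 × 0.0732 ≈ 0.957 μg/mL.

1.0 μg/mL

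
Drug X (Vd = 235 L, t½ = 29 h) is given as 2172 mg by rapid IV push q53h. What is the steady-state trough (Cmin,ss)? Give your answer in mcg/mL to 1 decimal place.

Over one 53-h interval, 53/29 ≈ 1.8276 half-lives elapse, leaving f ≈ 0.2817 of each dose.
Single-dose peak C₀ = D/Vd = 2172/235 ≈ 9.243 mcg/mL.
Steady-state trough Cmin,ss = C₀·f/(1−f) ≈ 9.243 × 0.2817/0.7183 ≈ 3.625 mcg/mL.

3.6 mcg/mL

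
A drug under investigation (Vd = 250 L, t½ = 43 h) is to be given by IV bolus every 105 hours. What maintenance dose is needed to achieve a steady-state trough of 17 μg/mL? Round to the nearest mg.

τ/t½ = 105/43 ≈ 2.4419, so f = (1/2)^(105/43) ≈ 0.184046.
Cmin,ss = (D/Vd)·f/(1−f), so D = Cmin,ss·Vd·(1−f)/f.
D = 17 × 250 × (1−f)/f ≈ 17 × 250 × 4.43342 ≈ 18842.03 mg.

18842 mg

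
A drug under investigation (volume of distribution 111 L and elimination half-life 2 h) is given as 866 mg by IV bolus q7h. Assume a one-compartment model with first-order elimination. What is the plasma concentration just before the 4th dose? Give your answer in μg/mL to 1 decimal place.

f = (1/2)^(τ/t½) = (1/2)^(7/2) ≈ 0.0884.
C₀ = D/Vd = 866/111 ≈ 7.802 μg/mL.
Before the 4th dose, 3 doses have been given. Superposition: Cmin = C₀·(f + f² + … + f^3).
≈ 7.802 × (0.0884 + 0.0078 + 0.0007) ≈ 7.802 × 0.0969 ≈ 0.756 μg/mL.

0.8 μg/mL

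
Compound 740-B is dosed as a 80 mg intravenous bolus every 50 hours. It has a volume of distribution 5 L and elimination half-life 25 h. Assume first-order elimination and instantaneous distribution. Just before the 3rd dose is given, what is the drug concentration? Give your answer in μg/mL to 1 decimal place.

5.0 μg/mL

f = (1/2)^(τ/t½) = (1/2)^(50/25) ≈ 0.2500.
C₀ = D/Vd = 80/5 ≈ 16.000 μg/mL.
Before the 3rd dose, 2 doses have been given. Superposition: Cmin = C₀·(f + f²).
≈ 16.000 × (0.2500 + 0.0625) ≈ 16.000 × 0.3125 ≈ 5.000 μg/mL.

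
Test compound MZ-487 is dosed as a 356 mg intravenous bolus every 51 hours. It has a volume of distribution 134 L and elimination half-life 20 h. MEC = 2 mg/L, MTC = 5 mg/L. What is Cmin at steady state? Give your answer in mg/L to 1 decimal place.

Over one 51-h interval, 51/20 ≈ 2.55 half-lives elapse, leaving f ≈ 0.1708 of each dose.
Each bolus raises the concentration by D/Vd = 356/134 ≈ 2.657 mg/L.
Steady-state trough Cmin,ss = C₀·f/(1−f) ≈ 2.657 × 0.1708/0.8292 ≈ 0.547 mg/L.
Trough 0.5 mg/L vs MEC 2 mg/L: subtherapeutic.

0.5 mg/L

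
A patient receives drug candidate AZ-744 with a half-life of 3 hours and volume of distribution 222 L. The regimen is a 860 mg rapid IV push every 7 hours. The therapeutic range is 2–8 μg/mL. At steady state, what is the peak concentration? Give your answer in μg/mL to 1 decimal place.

k = ln2/t½ = ln2/3 ≈ 0.231049 h⁻¹; fraction remaining f = e^(−kτ) = e^(−0.231049×7) ≈ 0.1984.
At steady state, accumulation factor R = 1/(1 − e^(−kτ)) ≈ 1.2475.
Single-dose peak C₀ = D/Vd = 860/222 ≈ 3.874 μg/mL.
Steady-state peak Cmax,ss = C₀·R ≈ 3.874 × 1.2475 ≈ 4.833 μg/mL.
Peak 4.8 μg/mL vs MTC 8 μg/mL: below toxic threshold.

4.8 μg/mL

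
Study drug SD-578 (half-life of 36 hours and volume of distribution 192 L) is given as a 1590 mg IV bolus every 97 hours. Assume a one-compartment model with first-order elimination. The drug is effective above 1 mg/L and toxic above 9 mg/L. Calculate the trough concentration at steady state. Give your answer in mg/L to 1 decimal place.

1.5 mg/L

Over one 97-h interval, 97/36 ≈ 2.6944 half-lives elapse, leaving f ≈ 0.1545 of each dose.
Accumulation ratio R = 1/(1 − f) ≈ 1/0.8455 ≈ 1.1827.
Single-dose peak C₀ = D/Vd = 1590/192 ≈ 8.281 mg/L.
Steady-state peak Cmax,ss = C₀·R ≈ 8.281 × 1.1827 ≈ 9.794 mg/L.
One interval later, Cmin,ss = Cmax,ss·e^(−kτ) ≈ 9.794 × 0.1545 ≈ 1.513 mg/L.
Trough 1.5 mg/L vs MEC 1 mg/L: adequate.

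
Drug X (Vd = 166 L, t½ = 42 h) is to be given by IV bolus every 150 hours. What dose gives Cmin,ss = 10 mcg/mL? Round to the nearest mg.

τ/t½ = 150/42 ≈ 3.5714, so f = (1/2)^(150/42) ≈ 0.084119.
Cmin,ss = (D/Vd)·f/(1−f), so D = Cmin,ss·Vd·(1−f)/f.
D = 10 × 166 × (1−f)/f ≈ 10 × 166 × 10.88792 ≈ 18073.95 mg.

18074 mg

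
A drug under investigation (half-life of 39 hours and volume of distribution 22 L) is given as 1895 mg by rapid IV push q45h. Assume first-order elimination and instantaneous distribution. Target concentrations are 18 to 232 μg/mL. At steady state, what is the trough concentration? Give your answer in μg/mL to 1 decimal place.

70.3 μg/mL

τ/t½ = 45/39 ≈ 1.1538, so fraction remaining f = (1/2)^(45/39) ≈ 0.4494.
At steady state, accumulation factor R = 1/(1 − e^(−kτ)) ≈ 1.8162.
Single-dose peak C₀ = D/Vd = 1895/22 ≈ 86.136 μg/mL.
Cmax,ss = C₀/(1 − f) ≈ 86.136/0.5506 ≈ 156.440 μg/mL.
Steady-state trough Cmin,ss = Cmax,ss·f ≈ 156.440 × 0.4494 ≈ 70.304 μg/mL.
Trough 70.3 μg/mL vs MEC 18 μg/mL: adequate.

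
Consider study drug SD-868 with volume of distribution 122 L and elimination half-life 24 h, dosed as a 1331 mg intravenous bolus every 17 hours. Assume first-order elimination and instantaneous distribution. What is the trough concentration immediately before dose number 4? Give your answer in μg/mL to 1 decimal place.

13.3 μg/mL

f = (1/2)^(τ/t½) = (1/2)^(17/24) ≈ 0.6120.
C₀ = D/Vd = 1331/122 ≈ 10.910 μg/mL.
Before the 4th dose, 3 doses have been given. Superposition: Cmin = C₀·(f + f² + … + f^3).
≈ 10.910 × (0.6120 + 0.3745 + 0.2292) ≈ 10.910 × 1.2157 ≈ 13.263 μg/mL.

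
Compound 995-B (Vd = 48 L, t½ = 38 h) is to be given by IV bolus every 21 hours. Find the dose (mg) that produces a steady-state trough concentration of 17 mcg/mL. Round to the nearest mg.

τ/t½ = 21/38 ≈ 0.55263, so f = (1/2)^(21/38) ≈ 0.681775.
Cmin,ss = (D/Vd)·f/(1−f), so D = Cmin,ss·Vd·(1−f)/f.
D = 17 × 48 × (1−f)/f ≈ 17 × 48 × 0.46676 ≈ 380.88 mg.

381 mg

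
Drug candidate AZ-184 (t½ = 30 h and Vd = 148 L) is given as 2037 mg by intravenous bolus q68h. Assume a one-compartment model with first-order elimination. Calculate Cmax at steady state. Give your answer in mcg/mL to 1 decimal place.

17.4 mcg/mL

k = ln2/t½ = ln2/30 ≈ 0.023105 h⁻¹; fraction remaining f = e^(−kτ) = e^(−0.023105×68) ≈ 0.2078.
Accumulation ratio R = 1/(1 − f) ≈ 1/0.7922 ≈ 1.2623.
Single-dose peak C₀ = D/Vd = 2037/148 ≈ 13.764 mcg/mL.
Steady-state peak Cmax,ss = C₀·R ≈ 13.764 × 1.2623 ≈ 17.374 mcg/mL.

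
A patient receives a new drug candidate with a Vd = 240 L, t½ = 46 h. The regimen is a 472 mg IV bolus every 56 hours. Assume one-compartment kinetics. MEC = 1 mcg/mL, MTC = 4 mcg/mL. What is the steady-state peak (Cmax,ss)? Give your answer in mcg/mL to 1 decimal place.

3.5 mcg/mL

k = ln2/t½ = ln2/46 ≈ 0.015068 h⁻¹; fraction remaining f = e^(−kτ) = e^(−0.015068×56) ≈ 0.4301.
At steady state, accumulation factor R = 1/(1 − e^(−kτ)) ≈ 1.7547.
Each bolus raises the concentration by D/Vd = 472/240 ≈ 1.967 mcg/mL.
Steady-state peak Cmax,ss = C₀·R ≈ 1.967 × 1.7547 ≈ 3.451 mcg/mL.
Peak 3.5 mcg/mL vs MTC 4 mcg/mL: below toxic threshold.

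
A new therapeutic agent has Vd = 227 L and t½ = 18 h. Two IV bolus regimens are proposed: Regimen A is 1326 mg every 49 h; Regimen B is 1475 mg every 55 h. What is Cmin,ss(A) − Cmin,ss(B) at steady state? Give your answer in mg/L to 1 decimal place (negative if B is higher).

0.2 mg/L

Regimen A: f = (1/2)^(49/18) ≈ 0.1515; Cmin,ss = (1326/227)·f/(1−f) ≈ 1.043 mg/L.
Regimen B: f = (1/2)^(55/18) ≈ 0.1203; Cmin,ss = (1475/227)·f/(1−f) ≈ 0.889 mg/L.
Difference ≈ 1.043 − 0.889 ≈ 0.154 mg/L.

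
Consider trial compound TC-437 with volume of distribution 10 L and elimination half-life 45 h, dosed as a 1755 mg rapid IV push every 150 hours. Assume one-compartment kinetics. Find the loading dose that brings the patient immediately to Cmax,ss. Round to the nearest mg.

1948 mg

f = (1/2)^(150/45) ≈ 0.099213; accumulation ratio R = 1/(1−f) ≈ 1.11014.
Loading dose to hit Cmax,ss on first dose: D_load = D_maint·R ≈ 1755 × 1.11014 ≈ 1948.30 mg.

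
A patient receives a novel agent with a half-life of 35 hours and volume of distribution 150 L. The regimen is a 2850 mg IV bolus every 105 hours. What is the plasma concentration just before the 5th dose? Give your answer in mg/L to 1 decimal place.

2.7 mg/L

f = (1/2)^(τ/t½) = (1/2)^(105/35) ≈ 0.1250.
C₀ = D/Vd = 2850/150 ≈ 19.000 mg/L.
Before the 5th dose, 4 doses have been given. Superposition: Cmin = C₀·(f + f² + … + f^4).
≈ 19.000 × (0.1250 + 0.0156 + 0.0020 + 0.0002) ≈ 19.000 × 0.1428 ≈ 2.713 mg/L.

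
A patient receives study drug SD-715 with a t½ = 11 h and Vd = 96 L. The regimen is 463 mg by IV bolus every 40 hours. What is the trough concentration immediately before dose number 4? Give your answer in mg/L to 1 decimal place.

f = (1/2)^(τ/t½) = (1/2)^(40/11) ≈ 0.0804.
C₀ = D/Vd = 463/96 ≈ 4.823 mg/L.
Before the 4th dose, 3 doses have been given. Superposition: Cmin = C₀·(f + f² + … + f^3).
≈ 4.823 × (0.0804 + 0.0065 + 0.0005) ≈ 4.823 × 0.0874 ≈ 0.422 mg/L.

0.4 mg/L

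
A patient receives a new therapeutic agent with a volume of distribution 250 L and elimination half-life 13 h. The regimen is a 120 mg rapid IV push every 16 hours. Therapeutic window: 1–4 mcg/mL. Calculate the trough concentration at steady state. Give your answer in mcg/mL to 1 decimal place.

τ/t½ = 16/13 ≈ 1.2308, so fraction remaining f = (1/2)^(16/13) ≈ 0.4261.
Single-dose peak C₀ = D/Vd = 120/250 ≈ 0.480 mcg/mL.
Steady-state trough Cmin,ss = C₀·f/(1−f) ≈ 0.480 × 0.4261/0.5739 ≈ 0.356 mcg/mL.
Trough 0.4 mcg/mL vs MEC 1 mcg/mL: subtherapeutic.

0.4 mcg/mL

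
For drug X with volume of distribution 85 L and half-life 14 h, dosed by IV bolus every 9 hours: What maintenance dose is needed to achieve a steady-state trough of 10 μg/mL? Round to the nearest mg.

477 mg

τ/t½ = 9/14 ≈ 0.64286, so f = (1/2)^(9/14) ≈ 0.640443.
Cmin,ss = (D/Vd)·f/(1−f), so D = Cmin,ss·Vd·(1−f)/f.
D = 10 × 85 × (1−f)/f ≈ 10 × 85 × 0.56142 ≈ 477.21 mg.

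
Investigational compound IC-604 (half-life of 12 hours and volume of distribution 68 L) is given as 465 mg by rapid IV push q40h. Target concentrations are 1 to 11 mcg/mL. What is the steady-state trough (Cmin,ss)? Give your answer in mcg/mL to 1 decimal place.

0.8 mcg/mL

Over one 40-h interval, 40/12 ≈ 3.3333 half-lives elapse, leaving f ≈ 0.0992 of each dose.
At steady state, accumulation factor R = 1/(1 − e^(−kτ)) ≈ 1.1101.
Single-dose peak C₀ = D/Vd = 465/68 ≈ 6.838 mcg/mL.
Cmax,ss = C₀/(1 − f) ≈ 6.838/0.9008 ≈ 7.591 mcg/mL.
Steady-state trough Cmin,ss = Cmax,ss·f ≈ 7.591 × 0.0992 ≈ 0.753 mcg/mL.
Trough 0.8 mcg/mL vs MEC 1 mcg/mL: subtherapeutic.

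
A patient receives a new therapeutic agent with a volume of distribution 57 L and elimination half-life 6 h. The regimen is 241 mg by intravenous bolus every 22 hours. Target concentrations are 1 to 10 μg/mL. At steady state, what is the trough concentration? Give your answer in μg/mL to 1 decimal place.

0.4 μg/mL

k = ln2/t½ = ln2/6 ≈ 0.115525 h⁻¹; fraction remaining f = e^(−kτ) = e^(−0.115525×22) ≈ 0.0787.
Accumulation ratio R = 1/(1 − f) ≈ 1/0.9213 ≈ 1.0854.
Single-dose peak C₀ = D/Vd = 241/57 ≈ 4.228 μg/mL.
Cmax,ss = C₀/(1 − f) ≈ 4.228/0.9213 ≈ 4.589 μg/mL.
Steady-state trough Cmin,ss = Cmax,ss·f ≈ 4.589 × 0.0787 ≈ 0.361 μg/mL.
Trough 0.4 μg/mL vs MEC 1 μg/mL: subtherapeutic.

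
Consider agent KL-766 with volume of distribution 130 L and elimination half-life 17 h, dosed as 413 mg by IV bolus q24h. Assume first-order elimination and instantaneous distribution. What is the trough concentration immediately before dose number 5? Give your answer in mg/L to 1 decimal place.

1.9 mg/L

f = (1/2)^(τ/t½) = (1/2)^(24/17) ≈ 0.3759.
C₀ = D/Vd = 413/130 ≈ 3.177 mg/L.
Before the 5th dose, 4 doses have been given. Superposition: Cmin = C₀·(f + f² + … + f^4).
≈ 3.177 × (0.3759 + 0.1413 + 0.0531 + 0.0200) ≈ 3.177 × 0.5903 ≈ 1.875 mg/L.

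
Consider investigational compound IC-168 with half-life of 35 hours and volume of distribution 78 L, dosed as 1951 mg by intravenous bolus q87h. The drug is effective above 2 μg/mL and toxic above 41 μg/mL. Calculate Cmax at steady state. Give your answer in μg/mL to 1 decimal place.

30.4 μg/mL

k = ln2/t½ = ln2/35 ≈ 0.019804 h⁻¹; fraction remaining f = e^(−kτ) = e^(−0.019804×87) ≈ 0.1785.
At steady state, accumulation factor R = 1/(1 − e^(−kτ)) ≈ 1.2173.
Each bolus raises the concentration by D/Vd = 1951/78 ≈ 25.013 μg/mL.
Steady-state peak Cmax,ss = C₀·R ≈ 25.013 × 1.2173 ≈ 30.448 μg/mL.
Peak 30.4 μg/mL vs MTC 41 μg/mL: below toxic threshold.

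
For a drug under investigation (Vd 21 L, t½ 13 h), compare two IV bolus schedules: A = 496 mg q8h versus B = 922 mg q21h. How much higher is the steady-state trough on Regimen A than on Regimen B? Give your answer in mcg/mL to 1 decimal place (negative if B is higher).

23.1 mcg/mL

Regimen A: f = (1/2)^(8/13) ≈ 0.6528; Cmin,ss = (496/21)·f/(1−f) ≈ 44.408 mcg/mL.
Regimen B: f = (1/2)^(21/13) ≈ 0.3264; Cmin,ss = (922/21)·f/(1−f) ≈ 21.275 mcg/mL.
Difference ≈ 44.408 − 21.275 ≈ 23.133 mcg/mL.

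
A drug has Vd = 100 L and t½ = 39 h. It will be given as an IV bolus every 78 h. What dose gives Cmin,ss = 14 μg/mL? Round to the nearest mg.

4200 mg

τ/t½ = 78/39 ≈ 2, so f = (1/2)^(78/39) ≈ 0.250000.
Cmin,ss = (D/Vd)·f/(1−f), so D = Cmin,ss·Vd·(1−f)/f.
D = 14 × 100 × (1−f)/f ≈ 14 × 100 × 3.00000 ≈ 4200.00 mg.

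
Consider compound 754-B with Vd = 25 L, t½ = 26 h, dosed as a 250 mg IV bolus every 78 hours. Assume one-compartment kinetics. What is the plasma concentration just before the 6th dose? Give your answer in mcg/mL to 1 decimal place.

1.4 mcg/mL

f = (1/2)^(τ/t½) = (1/2)^(78/26) ≈ 0.1250.
C₀ = D/Vd = 250/25 ≈ 10.000 mcg/mL.
Before the 6th dose, 5 doses have been given. Superposition: Cmin = C₀·(f + f² + … + f^5).
≈ 10.000 × (0.1250 + 0.0156 + 0.0020 + 0.0002 + 0.0000) ≈ 10.000 × 0.1428 ≈ 1.428 mcg/mL.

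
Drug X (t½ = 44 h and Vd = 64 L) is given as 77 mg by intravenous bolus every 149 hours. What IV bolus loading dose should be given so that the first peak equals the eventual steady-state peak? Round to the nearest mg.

f = (1/2)^(149/44) ≈ 0.095632; accumulation ratio R = 1/(1−f) ≈ 1.10574.
Loading dose to hit Cmax,ss on first dose: D_load = D_maint·R ≈ 77 × 1.10574 ≈ 85.14 mg.

85 mg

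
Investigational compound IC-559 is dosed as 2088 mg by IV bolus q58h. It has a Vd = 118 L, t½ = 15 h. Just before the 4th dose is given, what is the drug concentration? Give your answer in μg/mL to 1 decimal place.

1.3 μg/mL

f = (1/2)^(τ/t½) = (1/2)^(58/15) ≈ 0.0686.
C₀ = D/Vd = 2088/118 ≈ 17.695 μg/mL.
Before the 4th dose, 3 doses have been given. Superposition: Cmin = C₀·(f + f² + … + f^3).
≈ 17.695 × (0.0686 + 0.0047 + 0.0003) ≈ 17.695 × 0.0736 ≈ 1.302 μg/mL.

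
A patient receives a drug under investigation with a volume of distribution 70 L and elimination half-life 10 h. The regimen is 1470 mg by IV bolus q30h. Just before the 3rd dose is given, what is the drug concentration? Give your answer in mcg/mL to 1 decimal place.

f = (1/2)^(τ/t½) = (1/2)^(30/10) ≈ 0.1250.
C₀ = D/Vd = 1470/70 ≈ 21.000 mcg/mL.
Before the 3rd dose, 2 doses have been given. Superposition: Cmin = C₀·(f + f²).
≈ 21.000 × (0.1250 + 0.0156) ≈ 21.000 × 0.1406 ≈ 2.953 mcg/mL.

3.0 mcg/mL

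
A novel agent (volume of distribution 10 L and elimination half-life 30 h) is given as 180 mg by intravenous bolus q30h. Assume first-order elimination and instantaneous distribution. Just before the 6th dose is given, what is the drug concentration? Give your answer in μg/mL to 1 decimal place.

f = (1/2)^(τ/t½) = (1/2)^(30/30) ≈ 0.5000.
C₀ = D/Vd = 180/10 ≈ 18.000 μg/mL.
Before the 6th dose, 5 doses have been given. Superposition: Cmin = C₀·(f + f² + … + f^5).
≈ 18.000 × (0.5000 + 0.2500 + 0.1250 + 0.0625 + 0.0313) ≈ 18.000 × 0.9688 ≈ 17.438 μg/mL.

17.4 μg/mL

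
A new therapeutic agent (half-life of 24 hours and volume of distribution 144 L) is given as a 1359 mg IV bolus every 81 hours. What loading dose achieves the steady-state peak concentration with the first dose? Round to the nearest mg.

1504 mg

f = (1/2)^(81/24) ≈ 0.096388; accumulation ratio R = 1/(1−f) ≈ 1.10667.
Loading dose to hit Cmax,ss on first dose: D_load = D_maint·R ≈ 1359 × 1.10667 ≈ 1503.96 mg.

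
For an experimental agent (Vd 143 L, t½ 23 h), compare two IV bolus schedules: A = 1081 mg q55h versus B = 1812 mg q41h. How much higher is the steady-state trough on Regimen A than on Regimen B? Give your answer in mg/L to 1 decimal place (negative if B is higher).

Regimen A: f = (1/2)^(55/23) ≈ 0.1906; Cmin,ss = (1081/143)·f/(1−f) ≈ 1.780 mg/L.
Regimen B: f = (1/2)^(41/23) ≈ 0.2907; Cmin,ss = (1812/143)·f/(1−f) ≈ 5.193 mg/L.
Difference ≈ 1.780 − 5.193 ≈ -3.413 mg/L.

-3.4 mg/L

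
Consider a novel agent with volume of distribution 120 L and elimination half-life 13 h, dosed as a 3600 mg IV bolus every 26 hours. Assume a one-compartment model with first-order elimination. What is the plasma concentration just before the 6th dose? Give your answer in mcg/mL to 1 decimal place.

10.0 mcg/mL

f = (1/2)^(τ/t½) = (1/2)^(26/13) ≈ 0.2500.
C₀ = D/Vd = 3600/120 ≈ 30.000 mcg/mL.
Before the 6th dose, 5 doses have been given. Superposition: Cmin = C₀·(f + f² + … + f^5).
≈ 30.000 × (0.2500 + 0.0625 + 0.0156 + 0.0039 + 0.0010) ≈ 30.000 × 0.3330 ≈ 9.990 mcg/mL.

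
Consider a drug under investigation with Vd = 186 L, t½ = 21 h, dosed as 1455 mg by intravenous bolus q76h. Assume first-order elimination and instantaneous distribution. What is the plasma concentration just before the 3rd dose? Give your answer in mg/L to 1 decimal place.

f = (1/2)^(τ/t½) = (1/2)^(76/21) ≈ 0.0814.
C₀ = D/Vd = 1455/186 ≈ 7.823 mg/L.
Before the 3rd dose, 2 doses have been given. Superposition: Cmin = C₀·(f + f²).
≈ 7.823 × (0.0814 + 0.0066) ≈ 7.823 × 0.0880 ≈ 0.688 mg/L.

0.7 mg/L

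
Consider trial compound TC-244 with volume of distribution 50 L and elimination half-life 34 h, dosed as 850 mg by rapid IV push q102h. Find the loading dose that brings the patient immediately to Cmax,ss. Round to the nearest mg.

f = (1/2)^(102/34) ≈ 0.125000; accumulation ratio R = 1/(1−f) ≈ 1.14286.
Loading dose to hit Cmax,ss on first dose: D_load = D_maint·R ≈ 850 × 1.14286 ≈ 971.43 mg.

971 mg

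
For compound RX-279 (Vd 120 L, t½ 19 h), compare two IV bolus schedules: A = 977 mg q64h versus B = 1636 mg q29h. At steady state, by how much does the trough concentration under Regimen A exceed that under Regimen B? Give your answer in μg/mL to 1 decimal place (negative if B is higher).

Regimen A: f = (1/2)^(64/19) ≈ 0.0968; Cmin,ss = (977/120)·f/(1−f) ≈ 0.873 μg/mL.
Regimen B: f = (1/2)^(29/19) ≈ 0.3472; Cmin,ss = (1636/120)·f/(1−f) ≈ 7.251 μg/mL.
Difference ≈ 0.873 − 7.251 ≈ -6.378 μg/mL.

-6.4 μg/mL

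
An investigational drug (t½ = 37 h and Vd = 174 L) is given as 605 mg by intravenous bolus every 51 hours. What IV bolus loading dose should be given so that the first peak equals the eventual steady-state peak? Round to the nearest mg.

983 mg

f = (1/2)^(51/37) ≈ 0.384651; accumulation ratio R = 1/(1−f) ≈ 1.62509.
Loading dose to hit Cmax,ss on first dose: D_load = D_maint·R ≈ 605 × 1.62509 ≈ 983.18 mg.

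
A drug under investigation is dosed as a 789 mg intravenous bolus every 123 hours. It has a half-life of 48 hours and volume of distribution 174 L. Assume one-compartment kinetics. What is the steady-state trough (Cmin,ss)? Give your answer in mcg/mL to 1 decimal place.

0.9 mcg/mL

Over one 123-h interval, 123/48 ≈ 2.5625 half-lives elapse, leaving f ≈ 0.1693 of each dose.
Single-dose peak C₀ = D/Vd = 789/174 ≈ 4.534 mcg/mL.
Steady-state trough Cmin,ss = C₀·f/(1−f) ≈ 4.534 × 0.1693/0.8307 ≈ 0.924 mcg/mL.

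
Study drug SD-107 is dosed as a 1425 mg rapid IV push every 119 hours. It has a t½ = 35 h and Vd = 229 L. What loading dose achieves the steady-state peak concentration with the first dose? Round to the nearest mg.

f = (1/2)^(119/35) ≈ 0.094732; accumulation ratio R = 1/(1−f) ≈ 1.10465.
Loading dose to hit Cmax,ss on first dose: D_load = D_maint·R ≈ 1425 × 1.10465 ≈ 1574.13 mg.

1574 mg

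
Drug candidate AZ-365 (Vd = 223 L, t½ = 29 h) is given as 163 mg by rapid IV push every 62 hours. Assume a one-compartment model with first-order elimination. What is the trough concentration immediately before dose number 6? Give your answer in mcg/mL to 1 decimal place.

0.2 mcg/mL

f = (1/2)^(τ/t½) = (1/2)^(62/29) ≈ 0.2272.
C₀ = D/Vd = 163/223 ≈ 0.731 mcg/mL.
Before the 6th dose, 5 doses have been given. Superposition: Cmin = C₀·(f + f² + … + f^5).
≈ 0.731 × (0.2272 + 0.0516 + 0.0117 + 0.0027 + 0.0006) ≈ 0.731 × 0.2938 ≈ 0.215 mcg/mL.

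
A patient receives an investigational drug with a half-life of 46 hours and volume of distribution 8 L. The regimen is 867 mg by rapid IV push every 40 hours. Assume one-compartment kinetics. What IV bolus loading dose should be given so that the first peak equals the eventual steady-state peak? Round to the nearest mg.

f = (1/2)^(40/46) ≈ 0.547312; accumulation ratio R = 1/(1−f) ≈ 2.20903.
Loading dose to hit Cmax,ss on first dose: D_load = D_maint·R ≈ 867 × 2.20903 ≈ 1915.23 mg.

1915 mg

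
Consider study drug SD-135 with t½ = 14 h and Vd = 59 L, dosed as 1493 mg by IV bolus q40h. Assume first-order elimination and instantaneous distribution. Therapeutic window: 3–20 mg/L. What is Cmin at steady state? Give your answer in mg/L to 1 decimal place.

k = ln2/t½ = ln2/14 ≈ 0.049511 h⁻¹; fraction remaining f = e^(−kτ) = e^(−0.049511×40) ≈ 0.1380.
Single-dose peak C₀ = D/Vd = 1493/59 ≈ 25.305 mg/L.
Steady-state trough Cmin,ss = C₀·f/(1−f) ≈ 25.305 × 0.1380/0.8620 ≈ 4.051 mg/L.
Trough 4.1 mg/L vs MEC 3 mg/L: adequate.

4.1 mg/L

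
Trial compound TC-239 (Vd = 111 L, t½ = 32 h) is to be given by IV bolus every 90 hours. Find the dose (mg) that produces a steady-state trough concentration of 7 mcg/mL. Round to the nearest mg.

4681 mg

τ/t½ = 90/32 ≈ 2.8125, so f = (1/2)^(90/32) ≈ 0.142349.
Cmin,ss = (D/Vd)·f/(1−f), so D = Cmin,ss·Vd·(1−f)/f.
D = 7 × 111 × (1−f)/f ≈ 7 × 111 × 6.02499 ≈ 4681.42 mg.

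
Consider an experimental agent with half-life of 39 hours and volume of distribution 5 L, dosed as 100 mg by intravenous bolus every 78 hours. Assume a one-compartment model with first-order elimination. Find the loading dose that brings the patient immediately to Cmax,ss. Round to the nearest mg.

133 mg

f = (1/2)^(78/39) ≈ 0.250000; accumulation ratio R = 1/(1−f) ≈ 1.33333.
Loading dose to hit Cmax,ss on first dose: D_load = D_maint·R ≈ 100 × 1.33333 ≈ 133.33 mg.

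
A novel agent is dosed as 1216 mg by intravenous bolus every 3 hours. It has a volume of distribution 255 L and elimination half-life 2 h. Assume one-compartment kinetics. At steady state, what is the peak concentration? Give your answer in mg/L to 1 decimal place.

7.4 mg/L

τ/t½ = 3/2 ≈ 1.5, so fraction remaining f = (1/2)^(3/2) ≈ 0.3536.
At steady state, accumulation factor R = 1/(1 − e^(−kτ)) ≈ 1.5470.
Each bolus raises the concentration by D/Vd = 1216/255 ≈ 4.769 mg/L.
Cmax,ss = C₀/(1 − f) ≈ 4.769/0.6464 ≈ 7.378 mg/L.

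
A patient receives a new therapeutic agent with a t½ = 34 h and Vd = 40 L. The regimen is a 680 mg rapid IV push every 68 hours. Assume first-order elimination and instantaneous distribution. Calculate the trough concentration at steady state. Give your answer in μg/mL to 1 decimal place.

The dosing interval is 2 half-lives, so f = 2^(−2) = 0.25.
At steady state, R = 1/(1 − 0.25) = 4/3.
Single-dose peak C₀ = D/Vd = 680/40 = 17 μg/mL.
Steady-state peak Cmax,ss = C₀·R = 17 × 4/3 ≈ 22.667 μg/mL.
Steady-state trough Cmin,ss = Cmax,ss·f ≈ 22.667 × 0.25 ≈ 5.667 μg/mL.

5.7 μg/mL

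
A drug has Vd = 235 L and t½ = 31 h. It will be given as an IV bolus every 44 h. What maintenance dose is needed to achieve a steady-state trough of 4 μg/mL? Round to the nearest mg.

τ/t½ = 44/31 ≈ 1.4194, so f = (1/2)^(44/31) ≈ 0.373879.
Cmin,ss = (D/Vd)·f/(1−f), so D = Cmin,ss·Vd·(1−f)/f.
D = 4 × 235 × (1−f)/f ≈ 4 × 235 × 1.67466 ≈ 1574.18 mg.

1574 mg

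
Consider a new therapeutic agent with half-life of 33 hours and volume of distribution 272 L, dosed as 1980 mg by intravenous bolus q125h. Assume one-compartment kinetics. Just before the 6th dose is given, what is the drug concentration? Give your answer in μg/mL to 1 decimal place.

0.6 μg/mL

f = (1/2)^(τ/t½) = (1/2)^(125/33) ≈ 0.0724.
C₀ = D/Vd = 1980/272 ≈ 7.279 μg/mL.
Before the 6th dose, 5 doses have been given. Superposition: Cmin = C₀·(f + f² + … + f^5).
≈ 7.279 × (0.0724 + 0.0052 + 0.0004 + 0.0000 + 0.0000) ≈ 7.279 × 0.0780 ≈ 0.568 μg/mL.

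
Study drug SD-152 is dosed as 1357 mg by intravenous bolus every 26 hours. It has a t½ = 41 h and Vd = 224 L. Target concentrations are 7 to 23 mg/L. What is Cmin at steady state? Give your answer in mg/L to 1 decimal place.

11.0 mg/L

k = ln2/t½ = ln2/41 ≈ 0.016906 h⁻¹; fraction remaining f = e^(−kτ) = e^(−0.016906×26) ≈ 0.6443.
At steady state, accumulation factor R = 1/(1 − e^(−kτ)) ≈ 2.8114.
Single-dose peak C₀ = D/Vd = 1357/224 ≈ 6.058 mg/L.
Cmax,ss = C₀/(1 − f) ≈ 6.058/0.3557 ≈ 17.031 mg/L.
Steady-state trough Cmin,ss = Cmax,ss·f ≈ 17.031 × 0.6443 ≈ 10.973 mg/L.
Trough 11.0 mg/L vs MEC 7 mg/L: adequate.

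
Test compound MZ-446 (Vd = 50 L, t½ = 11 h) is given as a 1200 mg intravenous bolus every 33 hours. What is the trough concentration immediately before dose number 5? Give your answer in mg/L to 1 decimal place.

f = (1/2)^(τ/t½) = (1/2)^(33/11) ≈ 0.1250.
C₀ = D/Vd = 1200/50 ≈ 24.000 mg/L.
Before the 5th dose, 4 doses have been given. Superposition: Cmin = C₀·(f + f² + … + f^4).
≈ 24.000 × (0.1250 + 0.0156 + 0.0020 + 0.0002) ≈ 24.000 × 0.1428 ≈ 3.427 mg/L.

3.4 mg/L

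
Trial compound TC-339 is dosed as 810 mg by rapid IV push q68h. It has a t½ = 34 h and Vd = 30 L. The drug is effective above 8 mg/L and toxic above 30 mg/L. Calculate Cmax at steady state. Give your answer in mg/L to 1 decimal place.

36.0 mg/L

τ = 68 h = 2 half-lives, so f = (1/2)^2 = 0.25.
Accumulation ratio R = 1/(1 − f) = 1/0.75 = 4/3.
Single-dose peak C₀ = D/Vd = 810/30 = 27 mg/L.
Steady-state peak Cmax,ss = C₀·R = 27 × 4/3 ≈ 36.000 mg/L.
Peak 36.0 mg/L vs MTC 30 mg/L: exceeds toxic threshold.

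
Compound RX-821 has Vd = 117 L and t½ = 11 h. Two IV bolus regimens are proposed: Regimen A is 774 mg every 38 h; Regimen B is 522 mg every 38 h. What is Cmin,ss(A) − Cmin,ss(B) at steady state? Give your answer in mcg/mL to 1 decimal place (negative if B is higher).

0.2 mcg/mL

Regimen A: f = (1/2)^(38/11) ≈ 0.0912; Cmin,ss = (774/117)·f/(1−f) ≈ 0.664 mcg/mL.
Regimen B: f = (1/2)^(38/11) ≈ 0.0912; Cmin,ss = (522/117)·f/(1−f) ≈ 0.448 mcg/mL.
Difference ≈ 0.664 − 0.448 ≈ 0.216 mcg/mL.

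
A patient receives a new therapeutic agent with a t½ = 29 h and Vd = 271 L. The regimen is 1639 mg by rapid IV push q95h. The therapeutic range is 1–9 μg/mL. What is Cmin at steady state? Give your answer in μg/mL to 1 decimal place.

k = ln2/t½ = ln2/29 ≈ 0.023902 h⁻¹; fraction remaining f = e^(−kτ) = e^(−0.023902×95) ≈ 0.1032.
Each bolus raises the concentration by D/Vd = 1639/271 ≈ 6.048 μg/mL.
Steady-state trough Cmin,ss = C₀·f/(1−f) ≈ 6.048 × 0.1032/0.8968 ≈ 0.696 μg/mL.
Trough 0.7 μg/mL vs MEC 1 μg/mL: subtherapeutic.

0.7 μg/mL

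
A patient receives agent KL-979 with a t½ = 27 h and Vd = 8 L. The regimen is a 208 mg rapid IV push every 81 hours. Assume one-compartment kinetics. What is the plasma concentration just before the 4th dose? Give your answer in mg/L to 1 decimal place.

3.7 mg/L

f = (1/2)^(τ/t½) = (1/2)^(81/27) ≈ 0.1250.
C₀ = D/Vd = 208/8 ≈ 26.000 mg/L.
Before the 4th dose, 3 doses have been given. Superposition: Cmin = C₀·(f + f² + … + f^3).
≈ 26.000 × (0.1250 + 0.0156 + 0.0020) ≈ 26.000 × 0.1426 ≈ 3.708 mg/L.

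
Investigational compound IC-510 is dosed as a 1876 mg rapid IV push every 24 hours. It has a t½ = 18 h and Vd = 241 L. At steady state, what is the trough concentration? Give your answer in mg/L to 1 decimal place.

5.1 mg/L

Over one 24-h interval, 24/18 ≈ 1.3333 half-lives elapse, leaving f ≈ 0.3969 of each dose.
Accumulation ratio R = 1/(1 − f) ≈ 1/0.6031 ≈ 1.6581.
Single-dose peak C₀ = D/Vd = 1876/241 ≈ 7.784 mg/L.
Steady-state peak Cmax,ss = C₀·R ≈ 7.784 × 1.6581 ≈ 12.907 mg/L.
Steady-state trough Cmin,ss = Cmax,ss·f ≈ 12.907 × 0.3969 ≈ 5.123 mg/L.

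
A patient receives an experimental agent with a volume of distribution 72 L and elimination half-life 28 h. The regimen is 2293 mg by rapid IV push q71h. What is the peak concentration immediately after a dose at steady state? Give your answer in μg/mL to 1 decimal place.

τ/t½ = 71/28 ≈ 2.5357, so fraction remaining f = (1/2)^(71/28) ≈ 0.1725.
At steady state, accumulation factor R = 1/(1 − e^(−kτ)) ≈ 1.2085.
Each bolus raises the concentration by D/Vd = 2293/72 ≈ 31.847 μg/mL.
Steady-state peak Cmax,ss = C₀·R ≈ 31.847 × 1.2085 ≈ 38.487 μg/mL.

38.5 μg/mL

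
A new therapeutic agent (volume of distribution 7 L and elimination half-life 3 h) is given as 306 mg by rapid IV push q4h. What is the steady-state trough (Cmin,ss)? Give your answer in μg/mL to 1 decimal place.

28.8 μg/mL

τ/t½ = 4/3 ≈ 1.3333, so fraction remaining f = (1/2)^(4/3) ≈ 0.3969.
Accumulation ratio R = 1/(1 − f) ≈ 1/0.6031 ≈ 1.6581.
Single-dose peak C₀ = D/Vd = 306/7 ≈ 43.714 μg/mL.
Cmax,ss = C₀/(1 − f) ≈ 43.714/0.6031 ≈ 72.482 μg/mL.
One interval later, Cmin,ss = Cmax,ss·e^(−kτ) ≈ 72.482 × 0.3969 ≈ 28.768 μg/mL.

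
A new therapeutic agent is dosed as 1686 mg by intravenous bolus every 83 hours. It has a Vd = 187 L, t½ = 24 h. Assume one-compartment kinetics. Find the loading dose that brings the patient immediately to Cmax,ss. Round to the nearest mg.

f = (1/2)^(83/24) ≈ 0.090978; accumulation ratio R = 1/(1−f) ≈ 1.10008.
Loading dose to hit Cmax,ss on first dose: D_load = D_maint·R ≈ 1686 × 1.10008 ≈ 1854.73 mg.

1855 mg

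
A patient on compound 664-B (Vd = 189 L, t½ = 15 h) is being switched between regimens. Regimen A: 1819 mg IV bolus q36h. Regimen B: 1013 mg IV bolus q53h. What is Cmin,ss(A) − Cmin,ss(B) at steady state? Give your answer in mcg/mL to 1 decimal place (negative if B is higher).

Regimen A: f = (1/2)^(36/15) ≈ 0.1895; Cmin,ss = (1819/189)·f/(1−f) ≈ 2.250 mcg/mL.
Regimen B: f = (1/2)^(53/15) ≈ 0.0864; Cmin,ss = (1013/189)·f/(1−f) ≈ 0.507 mcg/mL.
Difference ≈ 2.250 − 0.507 ≈ 1.743 mcg/mL.

1.7 mcg/mL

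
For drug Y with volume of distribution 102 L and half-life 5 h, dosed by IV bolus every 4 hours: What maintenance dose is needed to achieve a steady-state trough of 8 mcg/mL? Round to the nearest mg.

τ/t½ = 4/5 ≈ 0.8, so f = (1/2)^(4/5) ≈ 0.574349.
Cmin,ss = (D/Vd)·f/(1−f), so D = Cmin,ss·Vd·(1−f)/f.
D = 8 × 102 × (1−f)/f ≈ 8 × 102 × 0.74110 ≈ 604.74 mg.

605 mg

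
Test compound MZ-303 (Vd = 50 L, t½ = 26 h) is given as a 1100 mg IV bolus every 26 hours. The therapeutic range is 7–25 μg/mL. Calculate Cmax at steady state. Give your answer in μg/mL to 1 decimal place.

The dosing interval is 1 half-life, so f = 2^(−1) = 0.5.
Accumulation ratio R = 1/(1 − f) = 1/0.5 = 2/1.
Single-dose peak C₀ = D/Vd = 1100/50 = 22 μg/mL.
Steady-state peak Cmax,ss = C₀·R = 22 × 2/1 ≈ 44.000 μg/mL.
Peak 44.0 μg/mL vs MTC 25 μg/mL: exceeds toxic threshold.

44.0 μg/mL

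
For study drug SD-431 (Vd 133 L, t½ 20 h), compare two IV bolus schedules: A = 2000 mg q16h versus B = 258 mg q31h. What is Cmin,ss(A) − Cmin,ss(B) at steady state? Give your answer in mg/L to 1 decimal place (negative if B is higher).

19.3 mg/L

Regimen A: f = (1/2)^(16/20) ≈ 0.5743; Cmin,ss = (2000/133)·f/(1−f) ≈ 20.287 mg/L.
Regimen B: f = (1/2)^(31/20) ≈ 0.3415; Cmin,ss = (258/133)·f/(1−f) ≈ 1.006 mg/L.
Difference ≈ 20.287 − 1.006 ≈ 19.281 mg/L.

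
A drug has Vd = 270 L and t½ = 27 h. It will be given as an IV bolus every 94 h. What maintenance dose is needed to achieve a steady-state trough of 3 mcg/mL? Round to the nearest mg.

8237 mg

τ/t½ = 94/27 ≈ 3.4815, so f = (1/2)^(94/27) ≈ 0.089530.
Cmin,ss = (D/Vd)·f/(1−f), so D = Cmin,ss·Vd·(1−f)/f.
D = 3 × 270 × (1−f)/f ≈ 3 × 270 × 10.16944 ≈ 8237.25 mg.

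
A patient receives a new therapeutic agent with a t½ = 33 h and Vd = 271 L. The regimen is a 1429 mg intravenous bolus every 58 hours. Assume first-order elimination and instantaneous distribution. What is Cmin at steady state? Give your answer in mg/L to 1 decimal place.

τ/t½ = 58/33 ≈ 1.7576, so fraction remaining f = (1/2)^(58/33) ≈ 0.2957.
At steady state, accumulation factor R = 1/(1 − e^(−kτ)) ≈ 1.4198.
Single-dose peak C₀ = D/Vd = 1429/271 ≈ 5.273 mg/L.
Cmax,ss = C₀/(1 − f) ≈ 5.273/0.7043 ≈ 7.487 mg/L.
One interval later, Cmin,ss = Cmax,ss·e^(−kτ) ≈ 7.487 × 0.2957 ≈ 2.214 mg/L.

2.2 mg/L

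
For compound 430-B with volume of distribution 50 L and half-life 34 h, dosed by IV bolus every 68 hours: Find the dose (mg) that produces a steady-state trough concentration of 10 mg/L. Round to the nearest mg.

1500 mg

τ/t½ = 68/34 ≈ 2, so f = (1/2)^(68/34) ≈ 0.250000.
Cmin,ss = (D/Vd)·f/(1−f), so D = Cmin,ss·Vd·(1−f)/f.
D = 10 × 50 × (1−f)/f ≈ 10 × 50 × 3.00000 ≈ 1500.00 mg.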